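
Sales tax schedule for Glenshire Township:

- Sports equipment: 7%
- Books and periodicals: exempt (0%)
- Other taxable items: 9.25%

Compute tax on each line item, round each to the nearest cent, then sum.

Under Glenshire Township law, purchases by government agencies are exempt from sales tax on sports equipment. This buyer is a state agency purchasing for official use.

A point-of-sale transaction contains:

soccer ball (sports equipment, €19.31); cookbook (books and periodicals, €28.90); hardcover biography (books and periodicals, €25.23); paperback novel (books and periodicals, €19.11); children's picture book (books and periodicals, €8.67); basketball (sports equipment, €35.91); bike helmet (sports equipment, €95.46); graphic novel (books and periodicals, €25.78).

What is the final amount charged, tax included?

€258.37

Soccer ball €19.31: sports equipment, buyer-exempt → 0% → €0.00
Cookbook €28.90: books and periodicals → 0% → €0.00
Hardcover biography €25.23: books and periodicals → 0% → €0.00
Paperback novel €19.11: books and periodicals → 0% → €0.00
Children's picture book €8.67: books and periodicals → 0% → €0.00
Basketball €35.91: sports equipment, buyer-exempt → 0% → €0.00
Bike helmet €95.46: sports equipment, buyer-exempt → 0% → €0.00
Graphic novel €25.78: books and periodicals → 0% → €0.00
Subtotal = €258.37; tax = €0.00; total due = €258.37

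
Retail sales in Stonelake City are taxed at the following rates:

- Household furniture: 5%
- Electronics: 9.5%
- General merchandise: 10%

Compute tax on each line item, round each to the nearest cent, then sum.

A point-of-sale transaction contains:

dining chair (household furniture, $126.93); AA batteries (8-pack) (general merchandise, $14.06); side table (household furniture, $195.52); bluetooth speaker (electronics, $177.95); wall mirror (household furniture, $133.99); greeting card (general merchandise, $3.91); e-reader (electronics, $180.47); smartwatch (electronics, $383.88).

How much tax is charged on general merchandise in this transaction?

$1.80

AA batteries (8-pack) $14.06: general merchandise → 10% → $1.41
Greeting card $3.91: general merchandise → 10% → $0.39
Tax on general merchandise = $1.41 + $0.39 = $1.80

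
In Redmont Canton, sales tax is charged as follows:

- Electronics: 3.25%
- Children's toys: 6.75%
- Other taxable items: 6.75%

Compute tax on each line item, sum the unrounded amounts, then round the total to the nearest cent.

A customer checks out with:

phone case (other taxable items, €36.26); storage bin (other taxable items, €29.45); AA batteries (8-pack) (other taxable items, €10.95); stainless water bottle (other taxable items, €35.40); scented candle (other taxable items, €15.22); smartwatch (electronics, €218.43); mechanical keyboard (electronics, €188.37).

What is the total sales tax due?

Phone case €36.26: other taxable items → 6.75% → €2.44755
Storage bin €29.45: other taxable items → 6.75% → €1.987875
AA batteries (8-pack) €10.95: other taxable items → 6.75% → €0.739125
Stainless water bottle €35.40: other taxable items → 6.75% → €2.3895
Scented candle €15.22: other taxable items → 6.75% → €1.02735
Smartwatch €218.43: electronics → 3.25% → €7.098975
Mechanical keyboard €188.37: electronics → 3.25% → €6.122025
Unrounded tax sum = €21.8124 → €21.81

€21.81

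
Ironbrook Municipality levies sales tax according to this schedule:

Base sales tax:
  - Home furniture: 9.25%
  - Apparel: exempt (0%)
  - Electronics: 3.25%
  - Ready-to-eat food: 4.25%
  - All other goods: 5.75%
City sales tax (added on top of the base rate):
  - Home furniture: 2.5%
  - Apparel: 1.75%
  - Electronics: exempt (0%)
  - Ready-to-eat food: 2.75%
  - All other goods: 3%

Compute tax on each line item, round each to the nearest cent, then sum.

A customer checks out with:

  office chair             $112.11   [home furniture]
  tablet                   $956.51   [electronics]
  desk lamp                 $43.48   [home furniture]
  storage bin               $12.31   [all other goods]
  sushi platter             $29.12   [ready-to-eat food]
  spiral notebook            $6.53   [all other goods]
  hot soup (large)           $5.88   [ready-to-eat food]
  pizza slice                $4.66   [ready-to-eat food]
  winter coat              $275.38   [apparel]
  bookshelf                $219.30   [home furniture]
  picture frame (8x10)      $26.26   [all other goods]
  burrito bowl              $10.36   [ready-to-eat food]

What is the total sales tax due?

$87.42

Office chair $112.11: home furniture → 9.25% + 2.5% city = 11.75% → $13.17
Tablet $956.51: electronics → 3.25% + 0% city = 3.25% → $31.09
Desk lamp $43.48: home furniture → 9.25% + 2.5% city = 11.75% → $5.11
Storage bin $12.31: all other goods → 5.75% + 3% city = 8.75% → $1.08
Sushi platter $29.12: ready-to-eat food → 4.25% + 2.75% city = 7% → $2.04
Spiral notebook $6.53: all other goods → 5.75% + 3% city = 8.75% → $0.57
Hot soup (large) $5.88: ready-to-eat food → 4.25% + 2.75% city = 7% → $0.41
Pizza slice $4.66: ready-to-eat food → 4.25% + 2.75% city = 7% → $0.33
Winter coat $275.38: apparel → 0% + 1.75% city = 1.75% → $4.82
Bookshelf $219.30: home furniture → 9.25% + 2.5% city = 11.75% → $25.77
Picture frame (8x10) $26.26: all other goods → 5.75% + 3% city = 8.75% → $2.30
Burrito bowl $10.36: ready-to-eat food → 4.25% + 2.75% city = 7% → $0.73
Total tax = $13.17 + $31.09 + $5.11 + $1.08 + $2.04 + $0.57 + $0.41 + $0.33 + $4.82 + $25.77 + $2.30 + $0.73 = $87.42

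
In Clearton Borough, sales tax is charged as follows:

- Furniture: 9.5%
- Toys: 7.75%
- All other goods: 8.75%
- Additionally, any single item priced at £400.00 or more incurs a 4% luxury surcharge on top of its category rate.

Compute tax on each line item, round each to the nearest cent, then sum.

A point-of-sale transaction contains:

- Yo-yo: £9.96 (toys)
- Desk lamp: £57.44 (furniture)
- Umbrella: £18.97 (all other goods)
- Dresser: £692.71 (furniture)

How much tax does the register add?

Yo-yo £9.96: toys → 7.75% → £0.77
Desk lamp £57.44: furniture → 9.5% → £5.46
Umbrella £18.97: all other goods → 8.75% → £1.66
Dresser £692.71: furniture → 9.5% + 4% surcharge = 13.5% → £93.52
Total tax = £0.77 + £5.46 + £1.66 + £93.52 = £101.41

£101.41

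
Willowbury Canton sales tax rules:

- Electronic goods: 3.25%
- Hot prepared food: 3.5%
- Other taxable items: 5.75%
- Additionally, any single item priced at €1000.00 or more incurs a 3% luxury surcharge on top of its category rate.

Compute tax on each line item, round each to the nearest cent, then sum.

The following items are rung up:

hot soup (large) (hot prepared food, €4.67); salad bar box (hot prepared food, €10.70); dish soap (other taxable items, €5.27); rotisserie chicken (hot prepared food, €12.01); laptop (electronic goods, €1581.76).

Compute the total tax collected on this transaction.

Hot soup (large) €4.67: hot prepared food → 3.5% → €0.16
Salad bar box €10.70: hot prepared food → 3.5% → €0.37
Dish soap €5.27: other taxable items → 5.75% → €0.30
Rotisserie chicken €12.01: hot prepared food → 3.5% → €0.42
Laptop €1581.76: electronic goods → 3.25% + 3% surcharge = 6.25% → €98.86
Total tax = €0.16 + €0.37 + €0.30 + €0.42 + €98.86 = €100.11

€100.11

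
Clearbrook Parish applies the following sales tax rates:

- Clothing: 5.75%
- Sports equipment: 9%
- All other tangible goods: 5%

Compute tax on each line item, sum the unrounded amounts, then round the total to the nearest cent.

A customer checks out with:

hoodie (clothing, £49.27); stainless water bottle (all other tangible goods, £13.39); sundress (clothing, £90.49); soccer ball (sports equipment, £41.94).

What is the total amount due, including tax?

£207.57

Hoodie £49.27: clothing → 5.75% → £2.833025
Stainless water bottle £13.39: all other tangible goods → 5% → £0.6695
Sundress £90.49: clothing → 5.75% → £5.203175
Soccer ball £41.94: sports equipment → 9% → £3.7746
Subtotal = £195.09; unrounded tax = £12.4803 → £12.48; total due = £207.57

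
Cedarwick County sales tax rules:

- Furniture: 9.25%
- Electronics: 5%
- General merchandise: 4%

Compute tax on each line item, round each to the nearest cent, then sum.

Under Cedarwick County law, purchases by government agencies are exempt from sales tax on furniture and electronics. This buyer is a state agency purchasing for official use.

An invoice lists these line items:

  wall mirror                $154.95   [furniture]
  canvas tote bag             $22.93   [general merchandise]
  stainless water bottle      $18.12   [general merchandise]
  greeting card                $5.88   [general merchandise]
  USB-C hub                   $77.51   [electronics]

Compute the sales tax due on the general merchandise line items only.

Canvas tote bag $22.93: general merchandise → 4% → $0.92
Stainless water bottle $18.12: general merchandise → 4% → $0.72
Greeting card $5.88: general merchandise → 4% → $0.24
Tax on general merchandise = $0.92 + $0.72 + $0.24 = $1.88

$1.88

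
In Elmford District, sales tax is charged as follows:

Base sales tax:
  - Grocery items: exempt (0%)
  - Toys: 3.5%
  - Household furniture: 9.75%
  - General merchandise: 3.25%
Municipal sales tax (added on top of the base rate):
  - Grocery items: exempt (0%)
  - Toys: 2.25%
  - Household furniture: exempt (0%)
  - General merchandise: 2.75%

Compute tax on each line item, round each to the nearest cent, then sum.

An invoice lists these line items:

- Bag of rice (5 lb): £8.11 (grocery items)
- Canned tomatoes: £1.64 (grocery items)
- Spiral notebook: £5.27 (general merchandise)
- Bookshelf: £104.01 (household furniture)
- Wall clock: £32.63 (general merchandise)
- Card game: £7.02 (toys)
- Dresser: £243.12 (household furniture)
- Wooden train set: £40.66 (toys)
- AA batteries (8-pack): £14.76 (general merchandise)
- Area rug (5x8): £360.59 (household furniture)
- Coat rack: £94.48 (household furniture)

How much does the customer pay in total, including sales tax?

Bag of rice (5 lb) £8.11: grocery items → 0% + 0% municipal = 0% → £0.00
Canned tomatoes £1.64: grocery items → 0% + 0% municipal = 0% → £0.00
Spiral notebook £5.27: general merchandise → 3.25% + 2.75% municipal = 6% → £0.32
Bookshelf £104.01: household furniture → 9.75% + 0% municipal = 9.75% → £10.14
Wall clock £32.63: general merchandise → 3.25% + 2.75% municipal = 6% → £1.96
Card game £7.02: toys → 3.5% + 2.25% municipal = 5.75% → £0.40
Dresser £243.12: household furniture → 9.75% + 0% municipal = 9.75% → £23.70
Wooden train set £40.66: toys → 3.5% + 2.25% municipal = 5.75% → £2.34
AA batteries (8-pack) £14.76: general merchandise → 3.25% + 2.75% municipal = 6% → £0.89
Area rug (5x8) £360.59: household furniture → 9.75% + 0% municipal = 9.75% → £35.16
Coat rack £94.48: household furniture → 9.75% + 0% municipal = 9.75% → £9.21
Subtotal = £912.29; tax = £84.12; total due = £996.41

£996.41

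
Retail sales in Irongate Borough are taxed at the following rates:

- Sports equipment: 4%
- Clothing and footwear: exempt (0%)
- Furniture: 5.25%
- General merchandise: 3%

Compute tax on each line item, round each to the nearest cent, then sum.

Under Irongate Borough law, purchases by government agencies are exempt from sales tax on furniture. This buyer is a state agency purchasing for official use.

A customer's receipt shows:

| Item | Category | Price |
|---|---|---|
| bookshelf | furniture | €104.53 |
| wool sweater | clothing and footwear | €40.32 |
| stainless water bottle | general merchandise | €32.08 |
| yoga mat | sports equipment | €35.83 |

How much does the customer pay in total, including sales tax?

€215.15

Bookshelf €104.53: furniture, buyer-exempt → 0% → €0.00
Wool sweater €40.32: clothing and footwear → 0% → €0.00
Stainless water bottle €32.08: general merchandise → 3% → €0.96
Yoga mat €35.83: sports equipment → 4% → €1.43
Subtotal = €212.76; tax = €2.39; total due = €215.15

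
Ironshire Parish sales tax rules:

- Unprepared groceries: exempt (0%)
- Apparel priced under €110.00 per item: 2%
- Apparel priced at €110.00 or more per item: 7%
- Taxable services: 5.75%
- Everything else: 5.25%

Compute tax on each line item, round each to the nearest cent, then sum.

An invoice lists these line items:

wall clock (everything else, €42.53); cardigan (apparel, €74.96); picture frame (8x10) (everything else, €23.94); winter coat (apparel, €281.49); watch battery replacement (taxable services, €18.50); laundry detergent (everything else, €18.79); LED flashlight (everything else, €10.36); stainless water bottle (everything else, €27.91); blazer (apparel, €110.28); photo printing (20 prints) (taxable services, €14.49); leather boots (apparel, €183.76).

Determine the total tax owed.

Wall clock €42.53: everything else → 5.25% → €2.23
Cardigan €74.96: apparel, under €110.00 → 2% → €1.50
Picture frame (8x10) €23.94: everything else → 5.25% → €1.26
Winter coat €281.49: apparel, €110.00 or more → 7% → €19.70
Watch battery replacement €18.50: taxable services → 5.75% → €1.06
Laundry detergent €18.79: everything else → 5.25% → €0.99
LED flashlight €10.36: everything else → 5.25% → €0.54
Stainless water bottle €27.91: everything else → 5.25% → €1.47
Blazer €110.28: apparel, €110.00 or more → 7% → €7.72
Photo printing (20 prints) €14.49: taxable services → 5.75% → €0.83
Leather boots €183.76: apparel, €110.00 or more → 7% → €12.86
Total tax = €2.23 + €1.50 + €1.26 + €19.70 + €1.06 + €0.99 + €0.54 + €1.47 + €7.72 + €0.83 + €12.86 = €50.16

€50.16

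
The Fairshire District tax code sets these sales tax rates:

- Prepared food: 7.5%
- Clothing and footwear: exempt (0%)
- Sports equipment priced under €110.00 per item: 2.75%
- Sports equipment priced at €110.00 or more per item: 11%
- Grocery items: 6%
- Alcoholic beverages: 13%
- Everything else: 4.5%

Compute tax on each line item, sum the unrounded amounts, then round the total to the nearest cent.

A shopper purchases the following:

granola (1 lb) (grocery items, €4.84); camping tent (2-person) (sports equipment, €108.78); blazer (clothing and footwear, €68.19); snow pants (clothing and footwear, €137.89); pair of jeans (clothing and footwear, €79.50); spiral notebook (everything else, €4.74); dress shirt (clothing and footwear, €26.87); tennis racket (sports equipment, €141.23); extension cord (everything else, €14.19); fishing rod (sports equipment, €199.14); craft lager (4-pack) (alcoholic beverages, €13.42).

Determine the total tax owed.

€43.32

Granola (1 lb) €4.84: grocery items → 6% → €0.2904
Camping tent (2-person) €108.78: sports equipment, under €110.00 → 2.75% → €2.99145
Blazer €68.19: clothing and footwear → 0% → €0.00
Snow pants €137.89: clothing and footwear → 0% → €0.00
Pair of jeans €79.50: clothing and footwear → 0% → €0.00
Spiral notebook €4.74: everything else → 4.5% → €0.2133
Dress shirt €26.87: clothing and footwear → 0% → €0.00
Tennis racket €141.23: sports equipment, €110.00 or more → 11% → €15.5353
Extension cord €14.19: everything else → 4.5% → €0.63855
Fishing rod €199.14: sports equipment, €110.00 or more → 11% → €21.9054
Craft lager (4-pack) €13.42: alcoholic beverages → 13% → €1.7446
Unrounded tax sum = €43.319 → €43.32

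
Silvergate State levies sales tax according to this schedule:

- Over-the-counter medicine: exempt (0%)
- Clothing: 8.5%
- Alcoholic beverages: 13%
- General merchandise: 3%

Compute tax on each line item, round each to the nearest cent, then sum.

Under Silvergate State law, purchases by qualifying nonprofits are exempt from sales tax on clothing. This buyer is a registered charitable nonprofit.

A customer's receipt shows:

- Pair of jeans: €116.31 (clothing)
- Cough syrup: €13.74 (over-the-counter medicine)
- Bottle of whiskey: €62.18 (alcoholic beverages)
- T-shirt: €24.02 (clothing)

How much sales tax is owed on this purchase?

Pair of jeans €116.31: clothing, buyer-exempt → 0% → €0.00
Cough syrup €13.74: over-the-counter medicine → 0% → €0.00
Bottle of whiskey €62.18: alcoholic beverages → 13% → €8.08
T-shirt €24.02: clothing, buyer-exempt → 0% → €0.00
Total tax = €8.08

€8.08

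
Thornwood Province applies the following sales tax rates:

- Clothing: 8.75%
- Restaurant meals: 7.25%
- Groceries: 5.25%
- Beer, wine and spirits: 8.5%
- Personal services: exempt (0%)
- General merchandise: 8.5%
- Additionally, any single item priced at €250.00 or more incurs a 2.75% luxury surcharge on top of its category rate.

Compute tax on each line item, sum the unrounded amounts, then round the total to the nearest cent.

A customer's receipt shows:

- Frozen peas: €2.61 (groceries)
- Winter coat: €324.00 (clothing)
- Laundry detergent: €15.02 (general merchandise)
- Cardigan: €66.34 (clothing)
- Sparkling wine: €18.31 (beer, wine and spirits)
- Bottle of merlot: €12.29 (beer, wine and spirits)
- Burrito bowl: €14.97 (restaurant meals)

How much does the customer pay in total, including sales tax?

Frozen peas €2.61: groceries → 5.25% → €0.137025
Winter coat €324.00: clothing → 8.75% + 2.75% surcharge = 11.5% → €37.26
Laundry detergent €15.02: general merchandise → 8.5% → €1.2767
Cardigan €66.34: clothing → 8.75% → €5.80475
Sparkling wine €18.31: beer, wine and spirits → 8.5% → €1.55635
Bottle of merlot €12.29: beer, wine and spirits → 8.5% → €1.04465
Burrito bowl €14.97: restaurant meals → 7.25% → €1.085325
Subtotal = €453.54; unrounded tax = €48.1648 → €48.16; total due = €501.70

€501.70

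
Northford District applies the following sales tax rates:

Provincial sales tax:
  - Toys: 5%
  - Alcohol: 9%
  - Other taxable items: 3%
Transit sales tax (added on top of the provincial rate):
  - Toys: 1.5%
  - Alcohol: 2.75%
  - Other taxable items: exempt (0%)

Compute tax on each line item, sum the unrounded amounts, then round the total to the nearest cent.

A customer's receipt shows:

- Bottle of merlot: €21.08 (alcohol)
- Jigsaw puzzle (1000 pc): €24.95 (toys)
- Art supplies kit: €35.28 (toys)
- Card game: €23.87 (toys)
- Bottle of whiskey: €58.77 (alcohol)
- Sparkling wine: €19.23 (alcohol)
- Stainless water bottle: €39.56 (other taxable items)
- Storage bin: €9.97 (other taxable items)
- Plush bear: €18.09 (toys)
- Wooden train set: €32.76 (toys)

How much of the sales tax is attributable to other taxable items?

€1.49

Stainless water bottle €39.56: other taxable items → 3% + 0% transit = 3% → €1.1868
Storage bin €9.97: other taxable items → 3% + 0% transit = 3% → €0.2991
Tax on other taxable items: unrounded sum = €1.4859 → €1.49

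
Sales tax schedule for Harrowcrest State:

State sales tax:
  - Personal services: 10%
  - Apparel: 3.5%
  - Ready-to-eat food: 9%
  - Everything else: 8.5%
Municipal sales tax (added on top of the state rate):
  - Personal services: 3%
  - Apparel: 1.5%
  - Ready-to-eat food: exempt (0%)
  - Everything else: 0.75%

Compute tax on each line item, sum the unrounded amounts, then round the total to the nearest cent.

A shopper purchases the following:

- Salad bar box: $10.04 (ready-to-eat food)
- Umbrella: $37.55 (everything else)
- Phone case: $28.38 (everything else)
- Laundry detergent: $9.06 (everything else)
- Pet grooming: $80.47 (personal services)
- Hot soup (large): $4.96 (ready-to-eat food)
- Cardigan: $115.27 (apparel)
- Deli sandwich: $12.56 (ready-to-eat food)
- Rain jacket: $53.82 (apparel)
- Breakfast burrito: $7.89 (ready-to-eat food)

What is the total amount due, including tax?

$389.04

Salad bar box $10.04: ready-to-eat food → 9% + 0% municipal = 9% → $0.9036
Umbrella $37.55: everything else → 8.5% + 0.75% municipal = 9.25% → $3.473375
Phone case $28.38: everything else → 8.5% + 0.75% municipal = 9.25% → $2.62515
Laundry detergent $9.06: everything else → 8.5% + 0.75% municipal = 9.25% → $0.83805
Pet grooming $80.47: personal services → 10% + 3% municipal = 13% → $10.4611
Hot soup (large) $4.96: ready-to-eat food → 9% + 0% municipal = 9% → $0.4464
Cardigan $115.27: apparel → 3.5% + 1.5% municipal = 5% → $5.7635
Deli sandwich $12.56: ready-to-eat food → 9% + 0% municipal = 9% → $1.1304
Rain jacket $53.82: apparel → 3.5% + 1.5% municipal = 5% → $2.691
Breakfast burrito $7.89: ready-to-eat food → 9% + 0% municipal = 9% → $0.7101
Subtotal = $360.00; unrounded tax = $29.042675 → $29.04; total due = $389.04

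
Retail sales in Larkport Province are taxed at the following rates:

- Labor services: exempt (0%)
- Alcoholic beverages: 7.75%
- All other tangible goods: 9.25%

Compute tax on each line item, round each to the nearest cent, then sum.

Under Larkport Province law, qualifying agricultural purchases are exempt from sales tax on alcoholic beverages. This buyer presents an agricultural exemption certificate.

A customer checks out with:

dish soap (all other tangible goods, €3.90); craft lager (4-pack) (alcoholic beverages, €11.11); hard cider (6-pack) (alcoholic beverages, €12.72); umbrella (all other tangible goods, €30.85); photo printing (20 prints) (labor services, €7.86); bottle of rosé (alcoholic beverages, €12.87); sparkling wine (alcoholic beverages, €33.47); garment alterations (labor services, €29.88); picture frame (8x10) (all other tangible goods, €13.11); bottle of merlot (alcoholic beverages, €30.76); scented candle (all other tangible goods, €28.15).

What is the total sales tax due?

€7.02

Dish soap €3.90: all other tangible goods → 9.25% → €0.36
Craft lager (4-pack) €11.11: alcoholic beverages, buyer-exempt → 0% → €0.00
Hard cider (6-pack) €12.72: alcoholic beverages, buyer-exempt → 0% → €0.00
Umbrella €30.85: all other tangible goods → 9.25% → €2.85
Photo printing (20 prints) €7.86: labor services → 0% → €0.00
Bottle of rosé €12.87: alcoholic beverages, buyer-exempt → 0% → €0.00
Sparkling wine €33.47: alcoholic beverages, buyer-exempt → 0% → €0.00
Garment alterations €29.88: labor services → 0% → €0.00
Picture frame (8x10) €13.11: all other tangible goods → 9.25% → €1.21
Bottle of merlot €30.76: alcoholic beverages, buyer-exempt → 0% → €0.00
Scented candle €28.15: all other tangible goods → 9.25% → €2.60
Total tax = €0.36 + €2.85 + €1.21 + €2.60 = €7.02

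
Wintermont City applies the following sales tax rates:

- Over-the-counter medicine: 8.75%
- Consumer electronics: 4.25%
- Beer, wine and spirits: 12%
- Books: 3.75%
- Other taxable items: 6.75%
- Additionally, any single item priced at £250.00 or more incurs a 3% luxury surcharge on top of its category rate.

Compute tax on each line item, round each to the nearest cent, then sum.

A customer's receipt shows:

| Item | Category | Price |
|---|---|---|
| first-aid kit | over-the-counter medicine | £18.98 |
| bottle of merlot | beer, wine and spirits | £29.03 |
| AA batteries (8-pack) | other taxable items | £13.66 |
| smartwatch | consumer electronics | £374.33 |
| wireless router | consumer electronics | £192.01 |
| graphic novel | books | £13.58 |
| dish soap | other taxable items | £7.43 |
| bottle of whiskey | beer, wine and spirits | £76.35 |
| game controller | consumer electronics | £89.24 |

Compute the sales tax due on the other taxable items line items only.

AA batteries (8-pack) £13.66: other taxable items → 6.75% → £0.92
Dish soap £7.43: other taxable items → 6.75% → £0.50
Tax on other taxable items = £0.92 + £0.50 = £1.42

£1.42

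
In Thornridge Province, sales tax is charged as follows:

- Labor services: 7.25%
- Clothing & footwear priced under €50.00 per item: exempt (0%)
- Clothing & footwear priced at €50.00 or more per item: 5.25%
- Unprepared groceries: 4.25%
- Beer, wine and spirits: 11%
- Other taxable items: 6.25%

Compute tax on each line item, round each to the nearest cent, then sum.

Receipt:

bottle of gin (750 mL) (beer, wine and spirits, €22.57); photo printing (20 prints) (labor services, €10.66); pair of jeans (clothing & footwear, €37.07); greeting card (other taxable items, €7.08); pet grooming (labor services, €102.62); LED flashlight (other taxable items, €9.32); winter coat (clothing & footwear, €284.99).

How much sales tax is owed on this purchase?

€26.67

Bottle of gin (750 mL) €22.57: beer, wine and spirits → 11% → €2.48
Photo printing (20 prints) €10.66: labor services → 7.25% → €0.77
Pair of jeans €37.07: clothing & footwear, under €50.00 → 0% → €0.00
Greeting card €7.08: other taxable items → 6.25% → €0.44
Pet grooming €102.62: labor services → 7.25% → €7.44
LED flashlight €9.32: other taxable items → 6.25% → €0.58
Winter coat €284.99: clothing & footwear, €50.00 or more → 5.25% → €14.96
Total tax = €2.48 + €0.77 + €0.44 + €7.44 + €0.58 + €14.96 = €26.67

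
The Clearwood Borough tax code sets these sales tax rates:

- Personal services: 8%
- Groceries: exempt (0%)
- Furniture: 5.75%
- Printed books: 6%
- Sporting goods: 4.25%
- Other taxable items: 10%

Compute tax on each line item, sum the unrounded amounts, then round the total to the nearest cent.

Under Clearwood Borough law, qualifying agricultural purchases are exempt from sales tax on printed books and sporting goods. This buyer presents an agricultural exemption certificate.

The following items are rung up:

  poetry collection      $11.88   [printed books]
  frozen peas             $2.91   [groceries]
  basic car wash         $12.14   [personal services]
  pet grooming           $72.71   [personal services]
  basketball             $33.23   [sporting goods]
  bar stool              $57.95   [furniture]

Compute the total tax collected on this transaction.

$10.12

Poetry collection $11.88: printed books, buyer-exempt → 0% → $0.00
Frozen peas $2.91: groceries → 0% → $0.00
Basic car wash $12.14: personal services → 8% → $0.9712
Pet grooming $72.71: personal services → 8% → $5.8168
Basketball $33.23: sporting goods, buyer-exempt → 0% → $0.00
Bar stool $57.95: furniture → 5.75% → $3.332125
Unrounded tax sum = $10.120125 → $10.12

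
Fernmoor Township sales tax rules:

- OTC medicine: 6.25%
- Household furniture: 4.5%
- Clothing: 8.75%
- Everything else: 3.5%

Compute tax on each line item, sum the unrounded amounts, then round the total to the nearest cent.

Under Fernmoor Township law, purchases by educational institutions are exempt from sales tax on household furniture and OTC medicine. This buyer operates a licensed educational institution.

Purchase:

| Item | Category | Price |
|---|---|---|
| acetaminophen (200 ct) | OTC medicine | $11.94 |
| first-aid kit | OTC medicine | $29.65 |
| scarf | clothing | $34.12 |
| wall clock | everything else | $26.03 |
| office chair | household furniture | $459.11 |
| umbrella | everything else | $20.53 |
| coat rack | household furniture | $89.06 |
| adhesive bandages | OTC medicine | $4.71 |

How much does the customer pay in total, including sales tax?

Acetaminophen (200 ct) $11.94: OTC medicine, buyer-exempt → 0% → $0.00
First-aid kit $29.65: OTC medicine, buyer-exempt → 0% → $0.00
Scarf $34.12: clothing → 8.75% → $2.9855
Wall clock $26.03: everything else → 3.5% → $0.91105
Office chair $459.11: household furniture, buyer-exempt → 0% → $0.00
Umbrella $20.53: everything else → 3.5% → $0.71855
Coat rack $89.06: household furniture, buyer-exempt → 0% → $0.00
Adhesive bandages $4.71: OTC medicine, buyer-exempt → 0% → $0.00
Subtotal = $675.15; unrounded tax = $4.6151 → $4.62; total due = $679.77

$679.77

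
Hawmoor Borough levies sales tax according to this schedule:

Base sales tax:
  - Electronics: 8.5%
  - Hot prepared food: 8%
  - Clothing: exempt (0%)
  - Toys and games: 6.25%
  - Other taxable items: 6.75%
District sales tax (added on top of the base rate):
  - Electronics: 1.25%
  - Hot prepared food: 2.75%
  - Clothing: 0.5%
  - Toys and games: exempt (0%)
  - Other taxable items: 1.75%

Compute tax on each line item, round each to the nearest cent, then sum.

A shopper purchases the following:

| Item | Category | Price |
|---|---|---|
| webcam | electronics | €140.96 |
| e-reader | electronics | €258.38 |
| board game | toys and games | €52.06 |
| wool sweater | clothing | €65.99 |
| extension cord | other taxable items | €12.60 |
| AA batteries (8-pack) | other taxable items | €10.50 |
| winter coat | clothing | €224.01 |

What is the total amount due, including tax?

Webcam €140.96: electronics → 8.5% + 1.25% district = 9.75% → €13.74
E-reader €258.38: electronics → 8.5% + 1.25% district = 9.75% → €25.19
Board game €52.06: toys and games → 6.25% + 0% district = 6.25% → €3.25
Wool sweater €65.99: clothing → 0% + 0.5% district = 0.5% → €0.33
Extension cord €12.60: other taxable items → 6.75% + 1.75% district = 8.5% → €1.07
AA batteries (8-pack) €10.50: other taxable items → 6.75% + 1.75% district = 8.5% → €0.89
Winter coat €224.01: clothing → 0% + 0.5% district = 0.5% → €1.12
Subtotal = €764.50; tax = €45.59; total due = €810.09

€810.09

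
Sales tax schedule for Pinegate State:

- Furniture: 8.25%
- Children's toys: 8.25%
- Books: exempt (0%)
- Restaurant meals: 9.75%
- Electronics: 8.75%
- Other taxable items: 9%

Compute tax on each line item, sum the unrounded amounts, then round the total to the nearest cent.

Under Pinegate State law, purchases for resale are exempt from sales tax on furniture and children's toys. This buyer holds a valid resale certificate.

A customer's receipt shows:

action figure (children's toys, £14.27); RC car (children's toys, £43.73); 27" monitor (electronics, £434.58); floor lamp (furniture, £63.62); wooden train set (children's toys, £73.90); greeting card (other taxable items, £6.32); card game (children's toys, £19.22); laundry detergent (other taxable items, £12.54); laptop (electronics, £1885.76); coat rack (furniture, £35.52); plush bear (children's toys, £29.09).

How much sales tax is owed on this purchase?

£204.73

Action figure £14.27: children's toys, buyer-exempt → 0% → £0.00
RC car £43.73: children's toys, buyer-exempt → 0% → £0.00
27" monitor £434.58: electronics → 8.75% → £38.02575
Floor lamp £63.62: furniture, buyer-exempt → 0% → £0.00
Wooden train set £73.90: children's toys, buyer-exempt → 0% → £0.00
Greeting card £6.32: other taxable items → 9% → £0.5688
Card game £19.22: children's toys, buyer-exempt → 0% → £0.00
Laundry detergent £12.54: other taxable items → 9% → £1.1286
Laptop £1885.76: electronics → 8.75% → £165.004
Coat rack £35.52: furniture, buyer-exempt → 0% → £0.00
Plush bear £29.09: children's toys, buyer-exempt → 0% → £0.00
Unrounded tax sum = £204.72715 → £204.73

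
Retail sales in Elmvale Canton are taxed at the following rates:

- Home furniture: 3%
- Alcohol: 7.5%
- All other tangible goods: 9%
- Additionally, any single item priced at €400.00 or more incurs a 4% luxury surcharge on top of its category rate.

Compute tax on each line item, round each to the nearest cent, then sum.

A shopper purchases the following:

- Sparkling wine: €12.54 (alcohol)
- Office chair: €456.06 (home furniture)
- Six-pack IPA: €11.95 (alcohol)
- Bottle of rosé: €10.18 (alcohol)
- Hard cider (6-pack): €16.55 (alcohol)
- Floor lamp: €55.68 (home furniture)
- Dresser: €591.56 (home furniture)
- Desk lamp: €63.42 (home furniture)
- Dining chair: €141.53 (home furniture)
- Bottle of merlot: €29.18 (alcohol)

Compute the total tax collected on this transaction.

Sparkling wine €12.54: alcohol → 7.5% → €0.94
Office chair €456.06: home furniture → 3% + 4% surcharge = 7% → €31.92
Six-pack IPA €11.95: alcohol → 7.5% → €0.90
Bottle of rosé €10.18: alcohol → 7.5% → €0.76
Hard cider (6-pack) €16.55: alcohol → 7.5% → €1.24
Floor lamp €55.68: home furniture → 3% → €1.67
Dresser €591.56: home furniture → 3% + 4% surcharge = 7% → €41.41
Desk lamp €63.42: home furniture → 3% → €1.90
Dining chair €141.53: home furniture → 3% → €4.25
Bottle of merlot €29.18: alcohol → 7.5% → €2.19
Total tax = €0.94 + €31.92 + €0.90 + €0.76 + €1.24 + €1.67 + €41.41 + €1.90 + €4.25 + €2.19 = €87.18

€87.18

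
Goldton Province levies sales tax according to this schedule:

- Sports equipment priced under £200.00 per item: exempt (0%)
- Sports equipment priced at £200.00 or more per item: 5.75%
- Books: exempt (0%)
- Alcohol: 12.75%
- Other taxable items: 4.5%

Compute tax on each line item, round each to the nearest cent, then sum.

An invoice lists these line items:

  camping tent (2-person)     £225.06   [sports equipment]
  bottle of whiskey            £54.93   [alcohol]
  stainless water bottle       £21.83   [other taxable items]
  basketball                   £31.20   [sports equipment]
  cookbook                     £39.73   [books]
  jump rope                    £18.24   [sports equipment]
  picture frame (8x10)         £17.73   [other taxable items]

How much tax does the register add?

£21.72

Camping tent (2-person) £225.06: sports equipment, £200.00 or more → 5.75% → £12.94
Bottle of whiskey £54.93: alcohol → 12.75% → £7.00
Stainless water bottle £21.83: other taxable items → 4.5% → £0.98
Basketball £31.20: sports equipment, under £200.00 → 0% → £0.00
Cookbook £39.73: books → 0% → £0.00
Jump rope £18.24: sports equipment, under £200.00 → 0% → £0.00
Picture frame (8x10) £17.73: other taxable items → 4.5% → £0.80
Total tax = £12.94 + £7.00 + £0.98 + £0.80 = £21.72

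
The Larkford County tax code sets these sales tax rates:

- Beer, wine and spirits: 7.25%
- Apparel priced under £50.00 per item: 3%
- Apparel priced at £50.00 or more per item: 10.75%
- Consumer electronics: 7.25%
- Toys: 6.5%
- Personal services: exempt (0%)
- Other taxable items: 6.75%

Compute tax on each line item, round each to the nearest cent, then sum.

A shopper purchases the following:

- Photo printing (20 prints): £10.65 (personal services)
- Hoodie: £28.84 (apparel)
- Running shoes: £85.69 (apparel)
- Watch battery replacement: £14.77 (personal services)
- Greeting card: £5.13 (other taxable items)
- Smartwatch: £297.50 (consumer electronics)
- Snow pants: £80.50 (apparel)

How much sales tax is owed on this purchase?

£40.65

Photo printing (20 prints) £10.65: personal services → 0% → £0.00
Hoodie £28.84: apparel, under £50.00 → 3% → £0.87
Running shoes £85.69: apparel, £50.00 or more → 10.75% → £9.21
Watch battery replacement £14.77: personal services → 0% → £0.00
Greeting card £5.13: other taxable items → 6.75% → £0.35
Smartwatch £297.50: consumer electronics → 7.25% → £21.57
Snow pants £80.50: apparel, £50.00 or more → 10.75% → £8.65
Total tax = £0.87 + £9.21 + £0.35 + £21.57 + £8.65 = £40.65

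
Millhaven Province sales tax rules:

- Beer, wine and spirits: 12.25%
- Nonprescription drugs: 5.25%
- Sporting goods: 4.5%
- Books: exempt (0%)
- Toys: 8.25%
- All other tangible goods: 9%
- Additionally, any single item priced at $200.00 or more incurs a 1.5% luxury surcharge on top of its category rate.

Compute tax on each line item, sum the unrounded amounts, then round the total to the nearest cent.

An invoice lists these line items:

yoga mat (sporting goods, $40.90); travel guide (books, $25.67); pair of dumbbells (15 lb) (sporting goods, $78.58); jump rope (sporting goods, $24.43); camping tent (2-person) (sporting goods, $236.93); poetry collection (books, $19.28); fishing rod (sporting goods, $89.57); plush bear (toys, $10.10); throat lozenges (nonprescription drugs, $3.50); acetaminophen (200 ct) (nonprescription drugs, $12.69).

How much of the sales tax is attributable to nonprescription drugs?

$0.85

Throat lozenges $3.50: nonprescription drugs → 5.25% → $0.18375
Acetaminophen (200 ct) $12.69: nonprescription drugs → 5.25% → $0.666225
Tax on nonprescription drugs: unrounded sum = $0.849975 → $0.85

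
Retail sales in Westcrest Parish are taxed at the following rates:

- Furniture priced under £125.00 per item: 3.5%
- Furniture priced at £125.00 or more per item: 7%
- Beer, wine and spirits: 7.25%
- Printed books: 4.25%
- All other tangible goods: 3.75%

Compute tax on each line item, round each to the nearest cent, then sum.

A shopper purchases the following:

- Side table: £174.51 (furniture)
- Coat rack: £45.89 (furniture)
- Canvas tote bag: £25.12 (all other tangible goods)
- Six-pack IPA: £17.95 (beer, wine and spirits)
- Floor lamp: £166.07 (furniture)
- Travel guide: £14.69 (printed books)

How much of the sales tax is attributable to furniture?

£25.45

Side table £174.51: furniture, £125.00 or more → 7% → £12.22
Coat rack £45.89: furniture, under £125.00 → 3.5% → £1.61
Floor lamp £166.07: furniture, £125.00 or more → 7% → £11.62
Tax on furniture = £12.22 + £1.61 + £11.62 = £25.45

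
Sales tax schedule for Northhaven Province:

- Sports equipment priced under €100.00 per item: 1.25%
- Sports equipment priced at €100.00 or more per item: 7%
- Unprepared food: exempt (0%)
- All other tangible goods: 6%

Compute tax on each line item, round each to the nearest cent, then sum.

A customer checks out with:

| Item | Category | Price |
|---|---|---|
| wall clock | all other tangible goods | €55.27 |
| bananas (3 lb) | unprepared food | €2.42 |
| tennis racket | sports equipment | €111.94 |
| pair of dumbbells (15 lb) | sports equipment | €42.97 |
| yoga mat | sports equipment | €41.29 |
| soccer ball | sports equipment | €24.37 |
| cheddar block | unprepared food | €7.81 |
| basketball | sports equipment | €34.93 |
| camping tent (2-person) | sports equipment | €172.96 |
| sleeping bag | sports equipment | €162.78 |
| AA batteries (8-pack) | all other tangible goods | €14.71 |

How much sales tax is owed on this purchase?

Wall clock €55.27: all other tangible goods → 6% → €3.32
Bananas (3 lb) €2.42: unprepared food → 0% → €0.00
Tennis racket €111.94: sports equipment, €100.00 or more → 7% → €7.84
Pair of dumbbells (15 lb) €42.97: sports equipment, under €100.00 → 1.25% → €0.54
Yoga mat €41.29: sports equipment, under €100.00 → 1.25% → €0.52
Soccer ball €24.37: sports equipment, under €100.00 → 1.25% → €0.30
Cheddar block €7.81: unprepared food → 0% → €0.00
Basketball €34.93: sports equipment, under €100.00 → 1.25% → €0.44
Camping tent (2-person) €172.96: sports equipment, €100.00 or more → 7% → €12.11
Sleeping bag €162.78: sports equipment, €100.00 or more → 7% → €11.39
AA batteries (8-pack) €14.71: all other tangible goods → 6% → €0.88
Total tax = €3.32 + €7.84 + €0.54 + €0.52 + €0.30 + €0.44 + €12.11 + €11.39 + €0.88 = €37.34

€37.34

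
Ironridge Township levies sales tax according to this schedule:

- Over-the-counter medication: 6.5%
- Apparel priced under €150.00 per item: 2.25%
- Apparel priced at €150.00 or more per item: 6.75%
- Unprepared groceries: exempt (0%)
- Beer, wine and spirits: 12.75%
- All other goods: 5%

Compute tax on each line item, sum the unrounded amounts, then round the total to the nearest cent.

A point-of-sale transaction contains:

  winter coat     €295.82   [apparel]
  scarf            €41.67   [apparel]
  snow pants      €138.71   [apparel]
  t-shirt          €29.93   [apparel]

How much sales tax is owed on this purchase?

Winter coat €295.82: apparel, €150.00 or more → 6.75% → €19.96785
Scarf €41.67: apparel, under €150.00 → 2.25% → €0.937575
Snow pants €138.71: apparel, under €150.00 → 2.25% → €3.120975
T-shirt €29.93: apparel, under €150.00 → 2.25% → €0.673425
Unrounded tax sum = €24.699825 → €24.70

€24.70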